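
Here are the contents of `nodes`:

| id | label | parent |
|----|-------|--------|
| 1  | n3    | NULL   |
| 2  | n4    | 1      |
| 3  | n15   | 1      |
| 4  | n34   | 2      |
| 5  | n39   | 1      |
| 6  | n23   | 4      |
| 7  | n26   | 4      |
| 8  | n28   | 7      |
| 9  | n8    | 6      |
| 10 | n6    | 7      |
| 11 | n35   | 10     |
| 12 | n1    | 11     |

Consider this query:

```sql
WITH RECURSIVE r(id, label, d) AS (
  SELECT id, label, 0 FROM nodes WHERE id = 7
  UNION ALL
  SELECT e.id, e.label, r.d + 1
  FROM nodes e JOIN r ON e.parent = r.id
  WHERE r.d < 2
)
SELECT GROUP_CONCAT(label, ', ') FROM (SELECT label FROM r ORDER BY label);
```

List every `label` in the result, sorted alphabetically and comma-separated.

Base: id=7 (n26) at d 0.
Iteration 1: rows with parent in {7} -> n28 (id 8, d 1), n6 (id 10, d 1).
Iteration 2: rows with parent in {8,10} -> n35 (id 11, d 2).
Iteration 3: d < 2 fails for all current rows; recursion stops.

n26, n28, n35, n6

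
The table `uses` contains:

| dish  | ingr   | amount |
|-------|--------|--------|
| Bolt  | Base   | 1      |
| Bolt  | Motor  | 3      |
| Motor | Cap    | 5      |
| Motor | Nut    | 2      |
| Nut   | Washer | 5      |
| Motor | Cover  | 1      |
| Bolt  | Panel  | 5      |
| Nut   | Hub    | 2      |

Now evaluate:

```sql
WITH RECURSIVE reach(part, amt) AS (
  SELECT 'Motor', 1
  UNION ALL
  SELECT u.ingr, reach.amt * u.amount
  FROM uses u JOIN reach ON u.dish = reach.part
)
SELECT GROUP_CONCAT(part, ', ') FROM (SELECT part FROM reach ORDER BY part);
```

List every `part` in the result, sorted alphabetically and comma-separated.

Cap, Cover, Hub, Motor, Nut, Washer

Base: (Motor, amt=1).
Iteration 1: components of {Motor} -> Cap = 1*5 = 5, Cover = 1*1 = 1, Nut = 1*2 = 2.
Iteration 2: components of {Cap,Cover,Nut} -> Hub = 2*2 = 4, Washer = 2*5 = 10.
Iteration 3: no further components; recursion stops.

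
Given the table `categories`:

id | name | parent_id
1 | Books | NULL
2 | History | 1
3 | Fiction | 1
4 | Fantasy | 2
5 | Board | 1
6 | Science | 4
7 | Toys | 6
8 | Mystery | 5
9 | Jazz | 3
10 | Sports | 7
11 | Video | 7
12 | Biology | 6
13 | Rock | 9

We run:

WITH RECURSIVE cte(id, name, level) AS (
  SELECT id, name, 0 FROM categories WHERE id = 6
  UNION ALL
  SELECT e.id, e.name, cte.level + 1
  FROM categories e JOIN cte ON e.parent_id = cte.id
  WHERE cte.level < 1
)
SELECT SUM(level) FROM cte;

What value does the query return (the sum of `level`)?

Base: id=6 (Science) at level 0.
Iteration 1: rows with parent_id in {6} -> Toys (id 7, level 1), Biology (id 12, level 1).
Iteration 2: level < 1 fails for all current rows; recursion stops.
SUM(level) = 0 + 1 + 1 = 2.

2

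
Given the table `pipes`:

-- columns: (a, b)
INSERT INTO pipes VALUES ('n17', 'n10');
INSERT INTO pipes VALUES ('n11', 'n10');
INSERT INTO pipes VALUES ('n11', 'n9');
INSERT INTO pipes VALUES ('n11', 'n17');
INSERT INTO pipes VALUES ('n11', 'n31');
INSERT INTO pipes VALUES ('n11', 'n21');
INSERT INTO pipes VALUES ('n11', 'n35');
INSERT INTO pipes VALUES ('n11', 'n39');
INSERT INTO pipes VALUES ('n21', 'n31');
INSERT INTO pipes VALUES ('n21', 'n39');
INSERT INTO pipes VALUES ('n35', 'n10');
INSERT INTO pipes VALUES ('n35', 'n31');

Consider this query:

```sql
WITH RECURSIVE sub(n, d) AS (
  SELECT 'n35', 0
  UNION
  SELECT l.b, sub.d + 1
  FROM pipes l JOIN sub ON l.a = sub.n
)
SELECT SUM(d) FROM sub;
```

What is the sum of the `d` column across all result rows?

2

Base: (n35, d=0).
Iteration 1: edges from {n35} -> (n10, d=1), (n31, d=1).
Iteration 2: no outgoing edges from {n10,n31}; recursion stops.
SUM(d) = 0 + 1 + 1 = 2.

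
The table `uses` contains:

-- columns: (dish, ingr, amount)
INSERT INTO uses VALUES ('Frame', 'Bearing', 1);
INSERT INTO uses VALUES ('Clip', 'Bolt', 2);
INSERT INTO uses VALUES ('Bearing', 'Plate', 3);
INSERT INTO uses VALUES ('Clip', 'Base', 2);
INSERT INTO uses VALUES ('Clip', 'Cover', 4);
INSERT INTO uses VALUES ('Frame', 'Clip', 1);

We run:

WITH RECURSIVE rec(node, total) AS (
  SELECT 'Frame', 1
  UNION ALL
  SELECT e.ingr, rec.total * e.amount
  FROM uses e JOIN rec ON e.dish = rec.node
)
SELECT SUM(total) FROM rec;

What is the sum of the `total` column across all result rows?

Base: (Frame, total=1).
Iteration 1: components of {Frame} -> Bearing = 1*1 = 1, Clip = 1*1 = 1.
Iteration 2: components of {Bearing,Clip} -> Base = 1*2 = 2, Bolt = 1*2 = 2, Cover = 1*4 = 4, Plate = 1*3 = 3.
Iteration 3: no further components; recursion stops.
SUM(total) = 1 + 1 + 1 + 2 + 4 + 2 + 3 = 14.

14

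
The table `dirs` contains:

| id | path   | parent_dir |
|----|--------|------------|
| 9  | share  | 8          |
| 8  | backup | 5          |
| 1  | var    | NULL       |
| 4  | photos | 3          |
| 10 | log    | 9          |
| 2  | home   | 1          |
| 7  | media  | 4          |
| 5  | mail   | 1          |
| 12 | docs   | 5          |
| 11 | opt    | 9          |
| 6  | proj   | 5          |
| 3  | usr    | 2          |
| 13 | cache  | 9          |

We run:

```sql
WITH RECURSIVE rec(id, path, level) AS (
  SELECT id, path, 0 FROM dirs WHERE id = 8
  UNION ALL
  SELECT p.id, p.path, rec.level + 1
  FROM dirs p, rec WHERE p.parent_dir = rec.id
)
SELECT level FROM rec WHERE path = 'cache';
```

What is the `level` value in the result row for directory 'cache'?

Base: id=8 (backup) at level 0.
Iteration 1: rows with parent_dir in {8} -> share (id 9, level 1).
Iteration 2: rows with parent_dir in {9} -> log (id 10, level 2), opt (id 11, level 2), cache (id 13, level 2).
Iteration 3: no rows with parent_dir in {10,11,13}; recursion stops.

2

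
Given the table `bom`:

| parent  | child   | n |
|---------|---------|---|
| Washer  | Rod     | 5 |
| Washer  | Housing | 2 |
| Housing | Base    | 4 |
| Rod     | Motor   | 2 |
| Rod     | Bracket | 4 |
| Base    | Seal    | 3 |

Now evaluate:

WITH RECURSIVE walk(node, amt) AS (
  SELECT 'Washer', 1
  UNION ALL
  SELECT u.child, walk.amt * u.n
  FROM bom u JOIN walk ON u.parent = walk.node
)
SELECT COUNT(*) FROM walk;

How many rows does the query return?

Base: (Washer, amt=1).
Iteration 1: components of {Washer} -> Housing = 1*2 = 2, Rod = 1*5 = 5.
Iteration 2: components of {Housing,Rod} -> Base = 2*4 = 8, Bracket = 5*4 = 20, Motor = 5*2 = 10.
Iteration 3: components of {Base,Bracket,Motor} -> Seal = 8*3 = 24.
Iteration 4: no further components; recursion stops.
Total rows emitted: 7.

7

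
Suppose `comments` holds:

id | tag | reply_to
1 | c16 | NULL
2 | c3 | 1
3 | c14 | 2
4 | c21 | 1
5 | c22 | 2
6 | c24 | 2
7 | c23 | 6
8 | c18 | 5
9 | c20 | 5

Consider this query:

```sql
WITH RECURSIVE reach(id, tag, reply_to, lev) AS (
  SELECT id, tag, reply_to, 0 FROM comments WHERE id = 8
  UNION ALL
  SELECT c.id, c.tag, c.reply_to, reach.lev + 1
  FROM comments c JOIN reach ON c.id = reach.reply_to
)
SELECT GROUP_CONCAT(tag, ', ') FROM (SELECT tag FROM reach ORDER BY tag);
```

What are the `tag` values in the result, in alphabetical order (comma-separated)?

c16, c18, c22, c3

Base: id=8 (c18), reply_to=5, lev 0.
Iteration 1: join on id=5 -> c22 (id 5, reply_to=2, lev 1).
Iteration 2: join on id=2 -> c3 (id 2, reply_to=1, lev 2).
Iteration 3: join on id=1 -> c16 (id 1, reply_to=NULL, lev 3).
Iteration 4: reply_to is NULL; no match; recursion stops.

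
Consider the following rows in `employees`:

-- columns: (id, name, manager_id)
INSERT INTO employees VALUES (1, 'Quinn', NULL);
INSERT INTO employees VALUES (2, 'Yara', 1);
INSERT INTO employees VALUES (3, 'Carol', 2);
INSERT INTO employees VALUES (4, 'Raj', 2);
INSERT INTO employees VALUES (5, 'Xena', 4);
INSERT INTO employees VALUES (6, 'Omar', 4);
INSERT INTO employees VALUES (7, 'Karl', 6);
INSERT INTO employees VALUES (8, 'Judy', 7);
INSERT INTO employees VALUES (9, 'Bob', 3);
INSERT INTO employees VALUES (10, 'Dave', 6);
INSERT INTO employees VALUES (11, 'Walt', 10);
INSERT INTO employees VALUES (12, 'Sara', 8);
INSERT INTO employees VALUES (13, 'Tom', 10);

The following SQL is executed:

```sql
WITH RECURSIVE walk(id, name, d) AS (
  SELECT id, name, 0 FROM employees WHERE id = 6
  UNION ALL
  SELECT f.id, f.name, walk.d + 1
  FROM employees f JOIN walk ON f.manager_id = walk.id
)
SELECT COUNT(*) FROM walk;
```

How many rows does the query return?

7

Base: id=6 (Omar) at d 0.
Iteration 1: rows with manager_id in {6} -> Karl (id 7, d 1), Dave (id 10, d 1).
Iteration 2: rows with manager_id in {7,10} -> Judy (id 8, d 2), Walt (id 11, d 2), Tom (id 13, d 2).
Iteration 3: rows with manager_id in {8,11,13} -> Sara (id 12, d 3).
Iteration 4: no rows with manager_id in {12}; recursion stops.
Total rows emitted: 7.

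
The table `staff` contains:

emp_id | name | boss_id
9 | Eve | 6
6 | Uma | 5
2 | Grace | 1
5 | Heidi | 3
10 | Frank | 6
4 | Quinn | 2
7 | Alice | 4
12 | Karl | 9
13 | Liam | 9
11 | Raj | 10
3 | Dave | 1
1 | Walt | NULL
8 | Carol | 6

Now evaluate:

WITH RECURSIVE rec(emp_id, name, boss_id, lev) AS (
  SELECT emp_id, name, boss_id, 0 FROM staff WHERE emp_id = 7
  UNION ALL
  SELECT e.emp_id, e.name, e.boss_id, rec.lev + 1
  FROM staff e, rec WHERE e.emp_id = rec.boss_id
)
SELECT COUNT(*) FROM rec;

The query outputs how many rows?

Base: emp_id=7 (Alice), boss_id=4, lev 0.
Iteration 1: join on emp_id=4 -> Quinn (id 4, boss_id=2, lev 1).
Iteration 2: join on emp_id=2 -> Grace (id 2, boss_id=1, lev 2).
Iteration 3: join on emp_id=1 -> Walt (id 1, boss_id=NULL, lev 3).
Iteration 4: boss_id is NULL; no match; recursion stops.
Total rows emitted: 4.

4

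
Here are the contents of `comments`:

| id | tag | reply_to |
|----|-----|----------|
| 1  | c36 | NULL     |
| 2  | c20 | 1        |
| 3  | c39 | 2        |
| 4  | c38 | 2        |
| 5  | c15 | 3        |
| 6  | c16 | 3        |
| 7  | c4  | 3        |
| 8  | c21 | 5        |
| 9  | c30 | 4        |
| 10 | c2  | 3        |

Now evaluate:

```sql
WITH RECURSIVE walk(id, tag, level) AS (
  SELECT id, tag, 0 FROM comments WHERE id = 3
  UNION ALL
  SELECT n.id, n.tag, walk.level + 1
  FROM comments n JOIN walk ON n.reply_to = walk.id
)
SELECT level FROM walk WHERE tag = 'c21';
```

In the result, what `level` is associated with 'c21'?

2

Base: id=3 (c39) at level 0.
Iteration 1: rows with reply_to in {3} -> c15 (id 5, level 1), c16 (id 6, level 1), c4 (id 7, level 1), c2 (id 10, level 1).
Iteration 2: rows with reply_to in {5,6,7,10} -> c21 (id 8, level 2).
Iteration 3: no rows with reply_to in {8}; recursion stops.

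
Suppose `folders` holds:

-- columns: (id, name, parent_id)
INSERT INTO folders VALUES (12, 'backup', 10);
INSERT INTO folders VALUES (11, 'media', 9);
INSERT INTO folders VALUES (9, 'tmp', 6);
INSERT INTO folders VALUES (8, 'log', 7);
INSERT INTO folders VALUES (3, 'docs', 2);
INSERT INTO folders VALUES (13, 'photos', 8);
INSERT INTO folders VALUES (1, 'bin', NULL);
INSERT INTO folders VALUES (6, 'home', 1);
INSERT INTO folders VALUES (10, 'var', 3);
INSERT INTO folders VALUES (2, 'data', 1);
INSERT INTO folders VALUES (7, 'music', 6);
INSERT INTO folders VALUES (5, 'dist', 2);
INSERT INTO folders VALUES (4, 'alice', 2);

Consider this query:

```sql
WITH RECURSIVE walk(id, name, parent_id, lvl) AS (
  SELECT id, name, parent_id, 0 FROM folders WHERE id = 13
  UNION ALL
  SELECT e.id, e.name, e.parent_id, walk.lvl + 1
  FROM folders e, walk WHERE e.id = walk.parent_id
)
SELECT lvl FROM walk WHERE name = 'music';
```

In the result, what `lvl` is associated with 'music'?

Base: id=13 (photos), parent_id=8, lvl 0.
Iteration 1: join on id=8 -> log (id 8, parent_id=7, lvl 1).
Iteration 2: join on id=7 -> music (id 7, parent_id=6, lvl 2).
Iteration 3: join on id=6 -> home (id 6, parent_id=1, lvl 3).
Iteration 4: join on id=1 -> bin (id 1, parent_id=NULL, lvl 4).
Iteration 5: parent_id is NULL; no match; recursion stops.

2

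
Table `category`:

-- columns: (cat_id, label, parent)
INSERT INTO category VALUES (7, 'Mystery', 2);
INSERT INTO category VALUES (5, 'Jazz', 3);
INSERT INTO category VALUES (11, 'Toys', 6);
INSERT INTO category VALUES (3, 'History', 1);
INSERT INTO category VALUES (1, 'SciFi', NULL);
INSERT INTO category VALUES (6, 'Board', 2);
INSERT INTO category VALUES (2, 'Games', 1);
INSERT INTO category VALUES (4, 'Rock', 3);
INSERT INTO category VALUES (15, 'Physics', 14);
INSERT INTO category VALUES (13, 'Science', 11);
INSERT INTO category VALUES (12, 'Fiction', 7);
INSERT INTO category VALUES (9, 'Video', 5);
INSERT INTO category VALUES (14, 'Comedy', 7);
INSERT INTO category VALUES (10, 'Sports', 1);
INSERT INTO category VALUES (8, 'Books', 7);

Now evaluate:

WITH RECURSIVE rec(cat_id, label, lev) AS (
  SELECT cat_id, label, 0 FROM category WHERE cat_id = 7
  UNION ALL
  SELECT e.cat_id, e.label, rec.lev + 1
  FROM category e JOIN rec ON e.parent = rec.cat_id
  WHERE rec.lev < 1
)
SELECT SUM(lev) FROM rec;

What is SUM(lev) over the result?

Base: cat_id=7 (Mystery) at lev 0.
Iteration 1: rows with parent in {7} -> Books (id 8, lev 1), Fiction (id 12, lev 1), Comedy (id 14, lev 1).
Iteration 2: lev < 1 fails for all current rows; recursion stops.
SUM(lev) = 0 + 1 + 1 + 1 = 3.

3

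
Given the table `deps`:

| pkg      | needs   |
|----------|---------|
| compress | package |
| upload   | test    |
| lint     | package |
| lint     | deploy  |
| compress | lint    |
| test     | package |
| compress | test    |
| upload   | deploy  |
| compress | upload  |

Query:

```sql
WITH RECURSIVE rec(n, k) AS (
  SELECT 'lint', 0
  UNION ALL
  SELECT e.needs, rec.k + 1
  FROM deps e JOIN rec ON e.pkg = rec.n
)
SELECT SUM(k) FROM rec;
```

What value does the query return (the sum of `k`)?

2

Base: (lint, k=0).
Iteration 1: edges from {lint} -> (deploy, k=1), (package, k=1).
Iteration 2: no outgoing edges from {deploy,package}; recursion stops.
SUM(k) = 0 + 1 + 1 = 2.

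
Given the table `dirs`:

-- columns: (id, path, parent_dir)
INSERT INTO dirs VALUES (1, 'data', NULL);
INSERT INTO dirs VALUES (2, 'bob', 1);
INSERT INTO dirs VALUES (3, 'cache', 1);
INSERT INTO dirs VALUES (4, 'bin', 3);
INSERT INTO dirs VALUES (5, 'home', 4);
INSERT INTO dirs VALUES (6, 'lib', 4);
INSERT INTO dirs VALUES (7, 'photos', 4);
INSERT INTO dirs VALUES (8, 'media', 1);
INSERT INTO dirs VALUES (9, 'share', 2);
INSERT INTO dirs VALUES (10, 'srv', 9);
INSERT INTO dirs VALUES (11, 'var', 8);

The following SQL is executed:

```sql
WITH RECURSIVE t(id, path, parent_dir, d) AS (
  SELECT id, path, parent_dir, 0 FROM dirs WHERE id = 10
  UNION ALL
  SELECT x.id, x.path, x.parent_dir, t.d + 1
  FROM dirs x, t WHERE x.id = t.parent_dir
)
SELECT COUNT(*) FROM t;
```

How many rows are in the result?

4

Base: id=10 (srv), parent_dir=9, d 0.
Iteration 1: join on id=9 -> share (id 9, parent_dir=2, d 1).
Iteration 2: join on id=2 -> bob (id 2, parent_dir=1, d 2).
Iteration 3: join on id=1 -> data (id 1, parent_dir=NULL, d 3).
Iteration 4: parent_dir is NULL; no match; recursion stops.
Total rows emitted: 4.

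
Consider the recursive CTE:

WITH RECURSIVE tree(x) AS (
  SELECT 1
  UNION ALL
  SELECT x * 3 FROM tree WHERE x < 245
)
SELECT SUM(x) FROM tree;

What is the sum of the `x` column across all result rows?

Base: x=1.
Iteration 1: 1 < 245 holds -> x = 1 * 3 = 3.
Iteration 2: 3 < 245 holds -> x = 3 * 3 = 9.
Iteration 3: 9 < 245 holds -> x = 9 * 3 = 27.
Iteration 4: 27 < 245 holds -> x = 27 * 3 = 81.
Iteration 5: 81 < 245 holds -> x = 81 * 3 = 243.
Iteration 6: 243 < 245 holds -> x = 243 * 3 = 729.
Iteration 7: 729 < 245 fails; recursion stops.
SUM(x) = 1 + 3 + 9 + 27 + 81 + 243 + 729 = 1093.

1093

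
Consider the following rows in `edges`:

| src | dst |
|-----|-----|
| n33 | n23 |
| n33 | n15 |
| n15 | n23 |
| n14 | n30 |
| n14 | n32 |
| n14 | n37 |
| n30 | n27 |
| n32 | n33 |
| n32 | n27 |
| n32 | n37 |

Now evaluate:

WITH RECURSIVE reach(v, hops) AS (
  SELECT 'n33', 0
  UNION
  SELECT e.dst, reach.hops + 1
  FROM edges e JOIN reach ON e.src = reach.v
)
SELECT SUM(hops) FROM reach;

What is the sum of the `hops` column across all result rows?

Base: (n33, hops=0).
Iteration 1: edges from {n33} -> (n15, hops=1), (n23, hops=1).
Iteration 2: edges from {n15,n23} -> (n23, hops=2).
Iteration 3: no outgoing edges from {n23}; recursion stops.
SUM(hops) = 0 + 1 + 1 + 2 = 4.

4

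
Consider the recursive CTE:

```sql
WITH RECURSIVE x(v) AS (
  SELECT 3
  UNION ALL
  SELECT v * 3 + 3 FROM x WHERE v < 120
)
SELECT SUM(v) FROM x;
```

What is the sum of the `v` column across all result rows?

Base: v=3.
Iteration 1: 3 < 120 holds -> v = 3 * 3 + 3 = 12.
Iteration 2: 12 < 120 holds -> v = 12 * 3 + 3 = 39.
Iteration 3: 39 < 120 holds -> v = 39 * 3 + 3 = 120.
Iteration 4: 120 < 120 fails; recursion stops.
SUM(v) = 3 + 12 + 39 + 120 = 174.

174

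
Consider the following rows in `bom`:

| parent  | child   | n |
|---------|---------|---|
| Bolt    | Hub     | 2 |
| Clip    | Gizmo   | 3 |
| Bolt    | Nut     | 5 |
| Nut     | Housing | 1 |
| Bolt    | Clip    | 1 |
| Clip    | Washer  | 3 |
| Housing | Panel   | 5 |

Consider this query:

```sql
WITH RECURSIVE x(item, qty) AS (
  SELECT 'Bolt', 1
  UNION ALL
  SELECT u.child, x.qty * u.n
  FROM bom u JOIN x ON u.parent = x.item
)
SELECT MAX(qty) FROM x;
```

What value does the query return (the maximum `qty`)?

25

Base: (Bolt, qty=1).
Iteration 1: components of {Bolt} -> Clip = 1*1 = 1, Hub = 1*2 = 2, Nut = 1*5 = 5.
Iteration 2: components of {Clip,Hub,Nut} -> Gizmo = 1*3 = 3, Housing = 5*1 = 5, Washer = 1*3 = 3.
Iteration 3: components of {Gizmo,Housing,Washer} -> Panel = 5*5 = 25.
Iteration 4: no further components; recursion stops.
qty values: 1, 1, 2, 5, 3, 3, 5, 25; the maximum is 25.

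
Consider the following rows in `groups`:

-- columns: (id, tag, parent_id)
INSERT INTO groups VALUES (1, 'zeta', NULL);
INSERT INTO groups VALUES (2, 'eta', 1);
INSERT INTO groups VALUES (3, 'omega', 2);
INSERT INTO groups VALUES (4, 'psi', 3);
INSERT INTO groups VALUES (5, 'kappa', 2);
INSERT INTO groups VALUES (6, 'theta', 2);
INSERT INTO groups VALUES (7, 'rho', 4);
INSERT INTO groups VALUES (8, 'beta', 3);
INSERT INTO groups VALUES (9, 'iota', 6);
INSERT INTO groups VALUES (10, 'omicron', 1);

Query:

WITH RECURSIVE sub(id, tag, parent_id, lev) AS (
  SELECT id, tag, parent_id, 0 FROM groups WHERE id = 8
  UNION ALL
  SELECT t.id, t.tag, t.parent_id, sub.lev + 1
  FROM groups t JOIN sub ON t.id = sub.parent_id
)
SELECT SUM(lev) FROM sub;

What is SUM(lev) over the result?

6

Base: id=8 (beta), parent_id=3, lev 0.
Iteration 1: join on id=3 -> omega (id 3, parent_id=2, lev 1).
Iteration 2: join on id=2 -> eta (id 2, parent_id=1, lev 2).
Iteration 3: join on id=1 -> zeta (id 1, parent_id=NULL, lev 3).
Iteration 4: parent_id is NULL; no match; recursion stops.
SUM(lev) = 0 + 1 + 2 + 3 = 6.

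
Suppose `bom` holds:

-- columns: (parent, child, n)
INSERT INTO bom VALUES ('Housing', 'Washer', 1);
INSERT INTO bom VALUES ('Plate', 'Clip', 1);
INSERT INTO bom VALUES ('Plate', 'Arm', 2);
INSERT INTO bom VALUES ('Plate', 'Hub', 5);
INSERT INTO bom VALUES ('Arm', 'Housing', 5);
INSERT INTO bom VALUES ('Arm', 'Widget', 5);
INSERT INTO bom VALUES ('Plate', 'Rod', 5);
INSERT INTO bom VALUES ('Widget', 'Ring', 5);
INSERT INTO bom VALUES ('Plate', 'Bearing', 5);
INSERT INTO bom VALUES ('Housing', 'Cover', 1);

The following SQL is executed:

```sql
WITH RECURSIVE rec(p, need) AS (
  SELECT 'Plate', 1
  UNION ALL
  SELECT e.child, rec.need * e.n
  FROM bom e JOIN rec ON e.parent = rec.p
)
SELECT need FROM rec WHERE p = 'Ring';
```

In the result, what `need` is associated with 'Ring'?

Base: (Plate, need=1).
Iteration 1: components of {Plate} -> Arm = 1*2 = 2, Bearing = 1*5 = 5, Clip = 1*1 = 1, Hub = 1*5 = 5, Rod = 1*5 = 5.
Iteration 2: components of {Arm,Bearing,Clip,Hub,Rod} -> Housing = 2*5 = 10, Widget = 2*5 = 10.
Iteration 3: components of {Housing,Widget} -> Cover = 10*1 = 10, Ring = 10*5 = 50, Washer = 10*1 = 10.
Iteration 4: no further components; recursion stops.

50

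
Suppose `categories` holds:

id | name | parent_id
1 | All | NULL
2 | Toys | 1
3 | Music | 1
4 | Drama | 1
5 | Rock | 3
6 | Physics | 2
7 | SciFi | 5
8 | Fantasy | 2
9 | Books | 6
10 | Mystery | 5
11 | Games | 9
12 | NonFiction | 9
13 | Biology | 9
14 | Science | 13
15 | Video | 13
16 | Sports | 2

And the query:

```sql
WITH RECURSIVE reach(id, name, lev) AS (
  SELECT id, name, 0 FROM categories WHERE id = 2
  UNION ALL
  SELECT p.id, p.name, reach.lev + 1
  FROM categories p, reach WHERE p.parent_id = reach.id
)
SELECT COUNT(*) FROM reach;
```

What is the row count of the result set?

10

Base: id=2 (Toys) at lev 0.
Iteration 1: rows with parent_id in {2} -> Physics (id 6, lev 1), Fantasy (id 8, lev 1), Sports (id 16, lev 1).
Iteration 2: rows with parent_id in {6,8,16} -> Books (id 9, lev 2).
Iteration 3: rows with parent_id in {9} -> Games (id 11, lev 3), NonFiction (id 12, lev 3), Biology (id 13, lev 3).
Iteration 4: rows with parent_id in {11,12,13} -> Science (id 14, lev 4), Video (id 15, lev 4).
Iteration 5: no rows with parent_id in {14,15}; recursion stops.
Total rows emitted: 10.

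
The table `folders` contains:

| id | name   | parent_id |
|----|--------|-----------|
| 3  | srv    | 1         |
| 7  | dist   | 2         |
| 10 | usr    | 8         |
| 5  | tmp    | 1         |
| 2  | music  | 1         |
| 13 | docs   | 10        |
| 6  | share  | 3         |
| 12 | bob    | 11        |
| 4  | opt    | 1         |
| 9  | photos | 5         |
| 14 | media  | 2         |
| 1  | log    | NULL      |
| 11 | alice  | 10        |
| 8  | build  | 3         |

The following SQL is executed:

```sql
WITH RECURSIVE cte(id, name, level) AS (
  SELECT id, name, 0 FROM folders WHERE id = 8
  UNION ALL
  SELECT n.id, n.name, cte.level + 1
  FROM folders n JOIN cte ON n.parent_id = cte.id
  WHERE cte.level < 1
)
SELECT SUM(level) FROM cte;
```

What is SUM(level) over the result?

Base: id=8 (build) at level 0.
Iteration 1: rows with parent_id in {8} -> usr (id 10, level 1).
Iteration 2: level < 1 fails for all current rows; recursion stops.
SUM(level) = 0 + 1 = 1.

1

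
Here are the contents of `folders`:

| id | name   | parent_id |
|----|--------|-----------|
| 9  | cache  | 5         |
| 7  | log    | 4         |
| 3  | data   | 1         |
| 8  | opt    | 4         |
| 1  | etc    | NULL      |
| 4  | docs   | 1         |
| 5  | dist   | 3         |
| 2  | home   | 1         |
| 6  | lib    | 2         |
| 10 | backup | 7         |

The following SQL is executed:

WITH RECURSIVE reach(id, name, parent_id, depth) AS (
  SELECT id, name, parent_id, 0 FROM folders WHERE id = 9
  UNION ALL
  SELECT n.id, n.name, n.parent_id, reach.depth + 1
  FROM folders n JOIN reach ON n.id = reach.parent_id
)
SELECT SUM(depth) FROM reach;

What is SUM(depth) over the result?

6

Base: id=9 (cache), parent_id=5, depth 0.
Iteration 1: join on id=5 -> dist (id 5, parent_id=3, depth 1).
Iteration 2: join on id=3 -> data (id 3, parent_id=1, depth 2).
Iteration 3: join on id=1 -> etc (id 1, parent_id=NULL, depth 3).
Iteration 4: parent_id is NULL; no match; recursion stops.
SUM(depth) = 0 + 1 + 2 + 3 = 6.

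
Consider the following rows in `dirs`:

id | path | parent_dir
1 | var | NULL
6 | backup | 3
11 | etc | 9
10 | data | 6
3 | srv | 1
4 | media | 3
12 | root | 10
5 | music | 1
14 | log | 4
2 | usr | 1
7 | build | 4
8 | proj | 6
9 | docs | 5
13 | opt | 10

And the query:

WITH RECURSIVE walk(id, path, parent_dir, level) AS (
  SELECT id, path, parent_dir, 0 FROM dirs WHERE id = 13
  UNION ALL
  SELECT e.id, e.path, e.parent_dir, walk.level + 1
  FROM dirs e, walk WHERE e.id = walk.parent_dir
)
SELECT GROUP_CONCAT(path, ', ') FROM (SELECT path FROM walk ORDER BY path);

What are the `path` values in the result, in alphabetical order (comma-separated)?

Base: id=13 (opt), parent_dir=10, level 0.
Iteration 1: join on id=10 -> data (id 10, parent_dir=6, level 1).
Iteration 2: join on id=6 -> backup (id 6, parent_dir=3, level 2).
Iteration 3: join on id=3 -> srv (id 3, parent_dir=1, level 3).
Iteration 4: join on id=1 -> var (id 1, parent_dir=NULL, level 4).
Iteration 5: parent_dir is NULL; no match; recursion stops.

backup, data, opt, srv, var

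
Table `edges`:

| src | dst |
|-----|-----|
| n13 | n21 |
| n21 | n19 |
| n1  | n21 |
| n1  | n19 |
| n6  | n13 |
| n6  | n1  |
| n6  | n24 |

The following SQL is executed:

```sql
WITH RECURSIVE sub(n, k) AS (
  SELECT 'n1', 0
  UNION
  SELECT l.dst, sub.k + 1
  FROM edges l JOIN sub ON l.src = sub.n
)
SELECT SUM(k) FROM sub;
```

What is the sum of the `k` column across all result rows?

Base: (n1, k=0).
Iteration 1: edges from {n1} -> (n19, k=1), (n21, k=1).
Iteration 2: edges from {n19,n21} -> (n19, k=2).
Iteration 3: no outgoing edges from {n19}; recursion stops.
SUM(k) = 0 + 1 + 1 + 2 = 4.

4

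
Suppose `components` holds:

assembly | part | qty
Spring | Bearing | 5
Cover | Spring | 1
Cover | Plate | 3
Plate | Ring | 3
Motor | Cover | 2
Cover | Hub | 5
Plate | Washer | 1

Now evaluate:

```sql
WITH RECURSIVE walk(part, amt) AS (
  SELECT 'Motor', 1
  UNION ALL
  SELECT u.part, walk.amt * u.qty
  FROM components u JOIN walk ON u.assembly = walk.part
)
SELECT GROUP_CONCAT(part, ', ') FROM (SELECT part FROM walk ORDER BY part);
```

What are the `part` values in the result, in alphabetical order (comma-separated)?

Bearing, Cover, Hub, Motor, Plate, Ring, Spring, Washer

Base: (Motor, amt=1).
Iteration 1: components of {Motor} -> Cover = 1*2 = 2.
Iteration 2: components of {Cover} -> Hub = 2*5 = 10, Plate = 2*3 = 6, Spring = 2*1 = 2.
Iteration 3: components of {Hub,Plate,Spring} -> Bearing = 2*5 = 10, Ring = 6*3 = 18, Washer = 6*1 = 6.
Iteration 4: no further components; recursion stops.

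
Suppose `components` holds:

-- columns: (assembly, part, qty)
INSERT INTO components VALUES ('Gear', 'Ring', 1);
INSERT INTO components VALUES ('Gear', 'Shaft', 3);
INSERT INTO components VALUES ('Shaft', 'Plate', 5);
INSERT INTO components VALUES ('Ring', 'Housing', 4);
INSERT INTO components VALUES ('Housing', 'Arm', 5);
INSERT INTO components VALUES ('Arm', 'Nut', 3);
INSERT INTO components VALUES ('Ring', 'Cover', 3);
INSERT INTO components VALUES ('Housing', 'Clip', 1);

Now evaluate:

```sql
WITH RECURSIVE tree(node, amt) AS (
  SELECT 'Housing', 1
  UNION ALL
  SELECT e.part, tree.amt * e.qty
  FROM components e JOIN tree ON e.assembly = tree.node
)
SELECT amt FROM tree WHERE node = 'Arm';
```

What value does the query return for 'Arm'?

5

Base: (Housing, amt=1).
Iteration 1: components of {Housing} -> Arm = 1*5 = 5, Clip = 1*1 = 1.
Iteration 2: components of {Arm,Clip} -> Nut = 5*3 = 15.
Iteration 3: no further components; recursion stops.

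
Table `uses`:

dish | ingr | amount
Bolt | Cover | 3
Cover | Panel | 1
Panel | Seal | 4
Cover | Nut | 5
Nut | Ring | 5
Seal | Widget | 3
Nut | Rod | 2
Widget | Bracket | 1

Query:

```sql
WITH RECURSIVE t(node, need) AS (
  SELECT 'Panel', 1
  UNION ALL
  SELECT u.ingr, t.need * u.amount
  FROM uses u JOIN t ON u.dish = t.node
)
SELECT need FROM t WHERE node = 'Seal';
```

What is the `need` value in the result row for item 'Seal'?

Base: (Panel, need=1).
Iteration 1: components of {Panel} -> Seal = 1*4 = 4.
Iteration 2: components of {Seal} -> Widget = 4*3 = 12.
Iteration 3: components of {Widget} -> Bracket = 12*1 = 12.
Iteration 4: no further components; recursion stops.

4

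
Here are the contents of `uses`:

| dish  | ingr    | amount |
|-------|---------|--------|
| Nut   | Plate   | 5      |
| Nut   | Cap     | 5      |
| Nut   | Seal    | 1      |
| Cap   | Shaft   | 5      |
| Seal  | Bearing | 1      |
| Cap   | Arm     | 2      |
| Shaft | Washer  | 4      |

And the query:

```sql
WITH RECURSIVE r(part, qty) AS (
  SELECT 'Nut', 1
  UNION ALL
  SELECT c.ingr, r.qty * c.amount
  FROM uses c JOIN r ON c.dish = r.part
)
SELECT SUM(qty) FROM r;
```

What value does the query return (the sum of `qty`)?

148

Base: (Nut, qty=1).
Iteration 1: components of {Nut} -> Cap = 1*5 = 5, Plate = 1*5 = 5, Seal = 1*1 = 1.
Iteration 2: components of {Cap,Plate,Seal} -> Arm = 5*2 = 10, Bearing = 1*1 = 1, Shaft = 5*5 = 25.
Iteration 3: components of {Arm,Bearing,Shaft} -> Washer = 25*4 = 100.
Iteration 4: no further components; recursion stops.
SUM(qty) = 1 + 5 + 5 + 1 + 25 + 10 + 1 + 100 = 148.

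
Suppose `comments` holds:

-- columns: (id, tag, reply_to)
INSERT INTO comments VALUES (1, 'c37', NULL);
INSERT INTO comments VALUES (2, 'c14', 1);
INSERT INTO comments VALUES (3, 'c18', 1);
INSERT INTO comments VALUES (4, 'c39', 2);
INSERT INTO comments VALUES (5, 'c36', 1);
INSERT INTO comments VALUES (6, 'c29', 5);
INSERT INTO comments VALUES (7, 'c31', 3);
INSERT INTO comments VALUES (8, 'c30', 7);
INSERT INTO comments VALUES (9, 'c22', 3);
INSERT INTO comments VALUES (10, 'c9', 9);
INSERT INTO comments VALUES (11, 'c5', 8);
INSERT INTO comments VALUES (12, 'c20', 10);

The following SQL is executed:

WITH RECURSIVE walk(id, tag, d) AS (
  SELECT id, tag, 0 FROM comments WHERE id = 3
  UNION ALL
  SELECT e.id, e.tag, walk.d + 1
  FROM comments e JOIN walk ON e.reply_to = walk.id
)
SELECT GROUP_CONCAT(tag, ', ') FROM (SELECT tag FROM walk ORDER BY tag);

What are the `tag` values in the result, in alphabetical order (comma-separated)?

Base: id=3 (c18) at d 0.
Iteration 1: rows with reply_to in {3} -> c31 (id 7, d 1), c22 (id 9, d 1).
Iteration 2: rows with reply_to in {7,9} -> c30 (id 8, d 2), c9 (id 10, d 2).
Iteration 3: rows with reply_to in {8,10} -> c5 (id 11, d 3), c20 (id 12, d 3).
Iteration 4: no rows with reply_to in {11,12}; recursion stops.

c18, c20, c22, c30, c31, c5, c9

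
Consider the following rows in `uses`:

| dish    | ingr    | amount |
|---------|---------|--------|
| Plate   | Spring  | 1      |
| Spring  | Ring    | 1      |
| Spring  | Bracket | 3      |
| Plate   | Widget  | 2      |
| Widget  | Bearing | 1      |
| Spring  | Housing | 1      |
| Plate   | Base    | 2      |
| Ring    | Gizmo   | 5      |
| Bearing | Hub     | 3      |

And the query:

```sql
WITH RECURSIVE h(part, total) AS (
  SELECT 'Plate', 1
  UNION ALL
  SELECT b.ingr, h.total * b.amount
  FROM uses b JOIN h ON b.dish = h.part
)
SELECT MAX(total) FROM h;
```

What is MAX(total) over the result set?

6

Base: (Plate, total=1).
Iteration 1: components of {Plate} -> Base = 1*2 = 2, Spring = 1*1 = 1, Widget = 1*2 = 2.
Iteration 2: components of {Base,Spring,Widget} -> Bearing = 2*1 = 2, Bracket = 1*3 = 3, Housing = 1*1 = 1, Ring = 1*1 = 1.
Iteration 3: components of {Bearing,Bracket,Housing,Ring} -> Gizmo = 1*5 = 5, Hub = 2*3 = 6.
Iteration 4: no further components; recursion stops.
total values: 1, 1, 2, 2, 1, 3, 1, 2, 5, 6; the maximum is 6.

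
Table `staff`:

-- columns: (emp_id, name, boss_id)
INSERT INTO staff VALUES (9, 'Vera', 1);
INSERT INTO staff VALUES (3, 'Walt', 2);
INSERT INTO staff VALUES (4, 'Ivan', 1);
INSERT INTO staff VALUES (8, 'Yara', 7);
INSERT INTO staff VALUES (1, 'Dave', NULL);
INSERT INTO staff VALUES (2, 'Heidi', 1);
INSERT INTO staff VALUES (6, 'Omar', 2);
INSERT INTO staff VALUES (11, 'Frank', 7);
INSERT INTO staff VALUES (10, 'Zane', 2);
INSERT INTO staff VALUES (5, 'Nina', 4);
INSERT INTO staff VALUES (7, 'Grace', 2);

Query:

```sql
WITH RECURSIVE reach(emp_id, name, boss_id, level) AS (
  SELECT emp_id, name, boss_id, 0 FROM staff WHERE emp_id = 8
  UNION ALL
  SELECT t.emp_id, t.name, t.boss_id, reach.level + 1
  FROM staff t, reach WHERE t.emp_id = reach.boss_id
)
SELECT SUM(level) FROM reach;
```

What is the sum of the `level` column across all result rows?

Base: emp_id=8 (Yara), boss_id=7, level 0.
Iteration 1: join on emp_id=7 -> Grace (id 7, boss_id=2, level 1).
Iteration 2: join on emp_id=2 -> Heidi (id 2, boss_id=1, level 2).
Iteration 3: join on emp_id=1 -> Dave (id 1, boss_id=NULL, level 3).
Iteration 4: boss_id is NULL; no match; recursion stops.
SUM(level) = 0 + 1 + 2 + 3 = 6.

6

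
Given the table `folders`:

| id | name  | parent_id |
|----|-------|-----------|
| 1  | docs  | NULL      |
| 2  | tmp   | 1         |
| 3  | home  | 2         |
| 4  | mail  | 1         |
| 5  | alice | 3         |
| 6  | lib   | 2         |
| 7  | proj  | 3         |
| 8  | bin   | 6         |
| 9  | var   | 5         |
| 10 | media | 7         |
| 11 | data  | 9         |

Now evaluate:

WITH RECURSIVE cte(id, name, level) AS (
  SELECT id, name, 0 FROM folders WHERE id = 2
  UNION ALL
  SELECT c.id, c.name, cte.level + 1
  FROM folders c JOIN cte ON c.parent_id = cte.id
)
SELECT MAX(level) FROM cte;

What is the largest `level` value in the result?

Base: id=2 (tmp) at level 0.
Iteration 1: rows with parent_id in {2} -> home (id 3, level 1), lib (id 6, level 1).
Iteration 2: rows with parent_id in {3,6} -> alice (id 5, level 2), proj (id 7, level 2), bin (id 8, level 2).
Iteration 3: rows with parent_id in {5,7,8} -> var (id 9, level 3), media (id 10, level 3).
Iteration 4: rows with parent_id in {9,10} -> data (id 11, level 4).
Iteration 5: no rows with parent_id in {11}; recursion stops.
level values: 0, 1, 1, 2, 2, 2, 3, 3, 4; the maximum is 4.

4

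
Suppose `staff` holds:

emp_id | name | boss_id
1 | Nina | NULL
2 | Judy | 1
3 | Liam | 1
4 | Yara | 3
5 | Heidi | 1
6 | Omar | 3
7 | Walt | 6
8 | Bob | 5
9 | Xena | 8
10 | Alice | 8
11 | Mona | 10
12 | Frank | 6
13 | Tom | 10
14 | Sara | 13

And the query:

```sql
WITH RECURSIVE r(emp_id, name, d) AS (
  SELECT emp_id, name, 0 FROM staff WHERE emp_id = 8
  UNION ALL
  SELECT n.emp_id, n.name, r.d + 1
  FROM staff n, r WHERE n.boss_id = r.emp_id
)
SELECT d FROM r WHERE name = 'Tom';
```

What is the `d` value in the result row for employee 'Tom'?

Base: emp_id=8 (Bob) at d 0.
Iteration 1: rows with boss_id in {8} -> Xena (id 9, d 1), Alice (id 10, d 1).
Iteration 2: rows with boss_id in {9,10} -> Mona (id 11, d 2), Tom (id 13, d 2).
Iteration 3: rows with boss_id in {11,13} -> Sara (id 14, d 3).
Iteration 4: no rows with boss_id in {14}; recursion stops.

2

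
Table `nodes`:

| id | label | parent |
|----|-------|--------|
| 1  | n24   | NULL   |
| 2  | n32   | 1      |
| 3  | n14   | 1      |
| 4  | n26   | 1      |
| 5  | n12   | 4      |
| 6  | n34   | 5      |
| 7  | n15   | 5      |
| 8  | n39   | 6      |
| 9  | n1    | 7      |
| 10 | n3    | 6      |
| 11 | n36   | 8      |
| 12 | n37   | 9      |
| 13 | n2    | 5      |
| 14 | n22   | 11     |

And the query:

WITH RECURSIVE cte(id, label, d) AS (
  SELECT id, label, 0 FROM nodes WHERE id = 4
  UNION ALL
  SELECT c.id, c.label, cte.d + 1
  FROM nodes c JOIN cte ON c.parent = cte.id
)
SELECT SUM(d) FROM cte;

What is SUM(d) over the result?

Base: id=4 (n26) at d 0.
Iteration 1: rows with parent in {4} -> n12 (id 5, d 1).
Iteration 2: rows with parent in {5} -> n34 (id 6, d 2), n15 (id 7, d 2), n2 (id 13, d 2).
Iteration 3: rows with parent in {6,7,13} -> n39 (id 8, d 3), n1 (id 9, d 3), n3 (id 10, d 3).
Iteration 4: rows with parent in {8,9,10} -> n36 (id 11, d 4), n37 (id 12, d 4).
Iteration 5: rows with parent in {11,12} -> n22 (id 14, d 5).
Iteration 6: no rows with parent in {14}; recursion stops.
SUM(d) = 0 + 1 + 2 + 2 + 2 + 3 + 3 + 3 + 4 + 4 + 5 = 29.

29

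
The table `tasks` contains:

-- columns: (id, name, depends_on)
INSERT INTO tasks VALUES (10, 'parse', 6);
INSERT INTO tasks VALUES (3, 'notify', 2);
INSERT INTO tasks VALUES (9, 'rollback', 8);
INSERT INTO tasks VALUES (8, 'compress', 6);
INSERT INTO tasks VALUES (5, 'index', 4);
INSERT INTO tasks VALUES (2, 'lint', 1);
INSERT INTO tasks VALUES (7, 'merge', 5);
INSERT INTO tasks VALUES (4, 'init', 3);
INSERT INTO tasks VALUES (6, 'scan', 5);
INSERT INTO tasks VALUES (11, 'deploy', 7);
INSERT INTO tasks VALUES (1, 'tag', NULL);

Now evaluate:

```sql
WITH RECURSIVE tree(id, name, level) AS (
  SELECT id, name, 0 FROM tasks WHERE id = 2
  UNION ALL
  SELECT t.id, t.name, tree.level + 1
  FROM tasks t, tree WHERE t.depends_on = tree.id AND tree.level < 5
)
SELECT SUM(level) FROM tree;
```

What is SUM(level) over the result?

Base: id=2 (lint) at level 0.
Iteration 1: rows with depends_on in {2} -> notify (id 3, level 1).
Iteration 2: rows with depends_on in {3} -> init (id 4, level 2).
Iteration 3: rows with depends_on in {4} -> index (id 5, level 3).
Iteration 4: rows with depends_on in {5} -> scan (id 6, level 4), merge (id 7, level 4).
Iteration 5: rows with depends_on in {6,7} -> compress (id 8, level 5), parse (id 10, level 5), deploy (id 11, level 5).
Iteration 6: level < 5 fails for all current rows; recursion stops.
SUM(level) = 0 + 1 + 2 + 3 + 4 + 4 + 5 + 5 + 5 = 29.

29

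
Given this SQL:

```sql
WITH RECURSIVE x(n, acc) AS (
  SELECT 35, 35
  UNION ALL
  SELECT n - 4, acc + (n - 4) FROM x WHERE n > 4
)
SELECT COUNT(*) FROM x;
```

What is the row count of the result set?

9

Base: n=35, acc=35.
Iteration 1: 35 > 4 holds -> n = 35 - 4 = 31, acc = 35 + 31 = 66.
Iteration 2: 31 > 4 holds -> n = 31 - 4 = 27, acc = 66 + 27 = 93.
Iteration 3: 27 > 4 holds -> n = 27 - 4 = 23, acc = 93 + 23 = 116.
Iteration 4: 23 > 4 holds -> n = 23 - 4 = 19, acc = 116 + 19 = 135.
Iteration 5: 19 > 4 holds -> n = 19 - 4 = 15, acc = 135 + 15 = 150.
Iteration 6: 15 > 4 holds -> n = 15 - 4 = 11, acc = 150 + 11 = 161.
Iteration 7: 11 > 4 holds -> n = 11 - 4 = 7, acc = 161 + 7 = 168.
Iteration 8: 7 > 4 holds -> n = 7 - 4 = 3, acc = 168 + 3 = 171.
Iteration 9: 3 > 4 fails; recursion stops.
Total rows emitted: 9.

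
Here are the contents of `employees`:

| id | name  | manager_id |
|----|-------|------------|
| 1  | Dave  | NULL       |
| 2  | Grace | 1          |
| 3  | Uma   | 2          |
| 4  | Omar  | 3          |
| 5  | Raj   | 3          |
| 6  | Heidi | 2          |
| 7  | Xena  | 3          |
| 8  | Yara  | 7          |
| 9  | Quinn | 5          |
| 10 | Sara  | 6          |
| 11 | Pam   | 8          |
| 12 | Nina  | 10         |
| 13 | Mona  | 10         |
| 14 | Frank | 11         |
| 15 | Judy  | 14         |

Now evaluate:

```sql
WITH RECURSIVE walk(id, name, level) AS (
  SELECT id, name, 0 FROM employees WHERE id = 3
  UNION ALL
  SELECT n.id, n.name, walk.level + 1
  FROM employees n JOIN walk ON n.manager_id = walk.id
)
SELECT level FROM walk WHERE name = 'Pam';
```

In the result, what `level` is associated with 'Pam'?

Base: id=3 (Uma) at level 0.
Iteration 1: rows with manager_id in {3} -> Omar (id 4, level 1), Raj (id 5, level 1), Xena (id 7, level 1).
Iteration 2: rows with manager_id in {4,5,7} -> Yara (id 8, level 2), Quinn (id 9, level 2).
Iteration 3: rows with manager_id in {8,9} -> Pam (id 11, level 3).
Iteration 4: rows with manager_id in {11} -> Frank (id 14, level 4).
Iteration 5: rows with manager_id in {14} -> Judy (id 15, level 5).
Iteration 6: no rows with manager_id in {15}; recursion stops.

3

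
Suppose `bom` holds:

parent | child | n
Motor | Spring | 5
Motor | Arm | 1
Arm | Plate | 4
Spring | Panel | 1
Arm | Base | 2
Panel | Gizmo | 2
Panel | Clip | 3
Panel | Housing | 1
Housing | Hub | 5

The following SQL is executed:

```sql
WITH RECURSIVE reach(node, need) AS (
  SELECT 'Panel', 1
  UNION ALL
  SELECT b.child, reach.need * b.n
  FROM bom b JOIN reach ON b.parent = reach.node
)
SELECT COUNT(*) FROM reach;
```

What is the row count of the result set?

5

Base: (Panel, need=1).
Iteration 1: components of {Panel} -> Clip = 1*3 = 3, Gizmo = 1*2 = 2, Housing = 1*1 = 1.
Iteration 2: components of {Clip,Gizmo,Housing} -> Hub = 1*5 = 5.
Iteration 3: no further components; recursion stops.
Total rows emitted: 5.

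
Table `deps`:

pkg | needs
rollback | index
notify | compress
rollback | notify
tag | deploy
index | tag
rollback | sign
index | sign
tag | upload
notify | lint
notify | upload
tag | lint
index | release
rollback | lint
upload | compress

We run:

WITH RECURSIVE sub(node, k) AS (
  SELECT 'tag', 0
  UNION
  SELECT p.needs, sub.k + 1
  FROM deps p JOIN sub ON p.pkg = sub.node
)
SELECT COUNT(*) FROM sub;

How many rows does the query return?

5

Base: (tag, k=0).
Iteration 1: edges from {tag} -> (deploy, k=1), (lint, k=1), (upload, k=1).
Iteration 2: edges from {deploy,lint,upload} -> (compress, k=2).
Iteration 3: no outgoing edges from {compress}; recursion stops.
Total rows emitted: 5.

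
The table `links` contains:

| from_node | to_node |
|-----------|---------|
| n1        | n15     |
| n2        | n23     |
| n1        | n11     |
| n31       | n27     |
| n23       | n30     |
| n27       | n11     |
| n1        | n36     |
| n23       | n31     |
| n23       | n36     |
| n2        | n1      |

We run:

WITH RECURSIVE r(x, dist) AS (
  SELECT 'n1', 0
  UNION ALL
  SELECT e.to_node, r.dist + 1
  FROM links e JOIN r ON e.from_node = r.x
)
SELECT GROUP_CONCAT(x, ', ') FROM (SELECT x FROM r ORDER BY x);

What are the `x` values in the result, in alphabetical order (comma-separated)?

Base: (n1, dist=0).
Iteration 1: edges from {n1} -> (n11, dist=1), (n15, dist=1), (n36, dist=1).
Iteration 2: no outgoing edges from {n11,n15,n36}; recursion stops.

n1, n11, n15, n36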